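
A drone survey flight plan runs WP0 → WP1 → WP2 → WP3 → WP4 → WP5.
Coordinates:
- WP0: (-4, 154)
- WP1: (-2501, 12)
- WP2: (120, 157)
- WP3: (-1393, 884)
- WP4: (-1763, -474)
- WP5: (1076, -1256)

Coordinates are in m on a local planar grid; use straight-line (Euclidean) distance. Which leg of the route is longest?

Leg distances:
WP0→WP1: 2501.0 m
WP1→WP2: 2625.0 m
WP2→WP3: 1678.6 m
WP3→WP4: 1407.5 m
WP4→WP5: 2944.7 m
The longest leg is WP4–WP5 at 2944.7 m.

WP4–WP5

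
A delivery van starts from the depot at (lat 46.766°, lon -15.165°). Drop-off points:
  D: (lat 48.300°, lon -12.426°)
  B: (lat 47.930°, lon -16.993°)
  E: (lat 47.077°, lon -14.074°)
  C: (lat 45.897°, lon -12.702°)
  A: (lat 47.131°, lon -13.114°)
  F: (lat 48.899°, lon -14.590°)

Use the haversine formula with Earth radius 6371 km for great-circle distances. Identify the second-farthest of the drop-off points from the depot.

Distance to each, sorted:
D: 267.1 km
F: 241.0 km
C: 212.3 km
B: 189.0 km
A: 160.9 km
E: 89.8 km
The second-farthest is F at 241.0 km.

F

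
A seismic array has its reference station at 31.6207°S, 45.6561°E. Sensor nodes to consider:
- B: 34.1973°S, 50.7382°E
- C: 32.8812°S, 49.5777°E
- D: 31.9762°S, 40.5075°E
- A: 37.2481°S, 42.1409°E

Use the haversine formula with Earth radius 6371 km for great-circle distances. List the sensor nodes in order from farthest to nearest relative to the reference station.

Distances from the reference station:
A 37.2481°S, 42.1409°E: 703.8 km
B 34.1973°S, 50.7382°E: 554.1 km
D 31.9762°S, 40.5075°E: 488.1 km
C 32.8812°S, 49.5777°E: 394.5 km

A, B, D, C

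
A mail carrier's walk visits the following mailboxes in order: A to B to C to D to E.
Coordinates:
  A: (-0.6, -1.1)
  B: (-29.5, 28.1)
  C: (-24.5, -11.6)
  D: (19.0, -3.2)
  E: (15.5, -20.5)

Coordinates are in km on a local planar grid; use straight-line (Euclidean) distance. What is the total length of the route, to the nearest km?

143 km

Leg distances:
A→B: 41.1 km  (cumulative 41.1 km)
B→C: 40.0 km  (cumulative 81.1 km)
C→D: 44.3 km  (cumulative 125.4 km)
D→E: 17.7 km  (cumulative 143.1 km)
Total route length ≈ 143 km.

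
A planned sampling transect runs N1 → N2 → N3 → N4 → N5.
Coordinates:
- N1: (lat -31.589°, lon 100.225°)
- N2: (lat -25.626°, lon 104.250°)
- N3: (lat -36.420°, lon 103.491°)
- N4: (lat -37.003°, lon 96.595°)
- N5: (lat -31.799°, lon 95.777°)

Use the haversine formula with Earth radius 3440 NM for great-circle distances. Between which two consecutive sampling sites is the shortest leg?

N4–N5

Leg distances:
N1→N2: 416.1 NM
N2→N3: 649.2 NM
N3→N4: 333.7 NM
N4→N5: 315.1 NM
The shortest leg is N4–N5 at 315.1 NM.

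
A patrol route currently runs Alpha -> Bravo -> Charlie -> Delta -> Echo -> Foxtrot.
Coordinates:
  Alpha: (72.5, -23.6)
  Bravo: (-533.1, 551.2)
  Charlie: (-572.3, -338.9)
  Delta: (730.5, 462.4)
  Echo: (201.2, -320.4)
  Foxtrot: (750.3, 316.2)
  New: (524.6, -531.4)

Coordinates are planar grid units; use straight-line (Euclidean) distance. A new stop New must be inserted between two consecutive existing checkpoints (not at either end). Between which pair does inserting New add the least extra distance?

between Echo and Foxtrot

Added distance for inserting New between each consecutive pair:
Alpha–Bravo: 1358.5
Bravo–Charlie: 1736.2
Charlie–Delta: 599.1
Delta–Echo: 456.1
Echo–Foxtrot: 422.6
Smallest added distance is 422.6, inserting between Echo and Foxtrot.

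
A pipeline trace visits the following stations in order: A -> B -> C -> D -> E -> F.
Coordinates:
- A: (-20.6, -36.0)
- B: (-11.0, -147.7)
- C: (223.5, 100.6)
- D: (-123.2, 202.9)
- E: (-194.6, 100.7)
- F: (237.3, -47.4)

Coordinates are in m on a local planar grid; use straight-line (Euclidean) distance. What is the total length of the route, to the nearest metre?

Leg distances:
A→B: 112.1 m  (cumulative 112.1 m)
B→C: 341.5 m  (cumulative 453.6 m)
C→D: 361.5 m  (cumulative 815.1 m)
D→E: 124.7 m  (cumulative 939.8 m)
E→F: 456.6 m  (cumulative 1396.4 m)
Total route length ≈ 1396 m.

1396 m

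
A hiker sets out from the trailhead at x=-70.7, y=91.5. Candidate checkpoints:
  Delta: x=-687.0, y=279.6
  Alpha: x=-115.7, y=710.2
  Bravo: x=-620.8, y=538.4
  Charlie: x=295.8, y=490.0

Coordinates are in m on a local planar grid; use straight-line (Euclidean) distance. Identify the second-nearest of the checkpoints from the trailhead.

Distance to each, sorted:
Charlie: 541.4 m
Alpha: 620.3 m
Delta: 644.4 m
Bravo: 708.8 m
The second-nearest is Alpha at 620.3 m.

Alpha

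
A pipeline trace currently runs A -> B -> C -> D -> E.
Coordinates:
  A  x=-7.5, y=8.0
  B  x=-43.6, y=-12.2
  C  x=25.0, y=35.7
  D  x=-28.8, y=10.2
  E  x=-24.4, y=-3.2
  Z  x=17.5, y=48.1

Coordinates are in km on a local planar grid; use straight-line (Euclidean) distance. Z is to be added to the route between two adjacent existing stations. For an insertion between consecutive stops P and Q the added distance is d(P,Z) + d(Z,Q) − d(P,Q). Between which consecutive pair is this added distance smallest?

Added distance for inserting Z between each consecutive pair:
A–B: 91.7 km
B–C: 16.7 km
C–D: 14.8 km
D–E: 112.0 km
Smallest added distance is 14.8 km, inserting between C and D.

between C and D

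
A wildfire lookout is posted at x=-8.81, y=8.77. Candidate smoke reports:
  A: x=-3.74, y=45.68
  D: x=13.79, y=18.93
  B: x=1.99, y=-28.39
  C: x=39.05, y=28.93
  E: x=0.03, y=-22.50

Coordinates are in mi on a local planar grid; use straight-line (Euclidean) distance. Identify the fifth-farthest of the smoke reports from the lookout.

D

Distances from the lookout (x=-8.81, y=8.77):
C: 51.9 mi
B: 38.7 mi
A: 37.3 mi
E: 32.5 mi
D: 24.8 mi
The fifth-farthest is D at 24.8 mi.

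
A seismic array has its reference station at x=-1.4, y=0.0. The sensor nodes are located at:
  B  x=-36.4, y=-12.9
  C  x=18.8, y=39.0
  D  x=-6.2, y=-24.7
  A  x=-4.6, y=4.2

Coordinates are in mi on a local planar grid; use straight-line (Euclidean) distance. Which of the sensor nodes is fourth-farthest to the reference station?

A

Distances from the reference station (x=-1.4, y=0.0):
C: 43.9 mi
B: 37.3 mi
D: 25.2 mi
A: 5.3 mi
The fourth-farthest is A at 5.3 mi.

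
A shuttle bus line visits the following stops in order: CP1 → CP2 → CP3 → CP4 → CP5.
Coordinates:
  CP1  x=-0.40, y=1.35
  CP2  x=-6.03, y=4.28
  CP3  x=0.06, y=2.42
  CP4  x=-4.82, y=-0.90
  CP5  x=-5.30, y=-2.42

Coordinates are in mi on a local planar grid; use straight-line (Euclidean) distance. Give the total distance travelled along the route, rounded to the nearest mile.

Leg distances:
CP1→CP2: 6.3 mi  (cumulative 6.3 mi)
CP2→CP3: 6.4 mi  (cumulative 12.7 mi)
CP3→CP4: 5.9 mi  (cumulative 18.6 mi)
CP4→CP5: 1.6 mi  (cumulative 20.2 mi)
Total route length ≈ 20 mi.

20 mi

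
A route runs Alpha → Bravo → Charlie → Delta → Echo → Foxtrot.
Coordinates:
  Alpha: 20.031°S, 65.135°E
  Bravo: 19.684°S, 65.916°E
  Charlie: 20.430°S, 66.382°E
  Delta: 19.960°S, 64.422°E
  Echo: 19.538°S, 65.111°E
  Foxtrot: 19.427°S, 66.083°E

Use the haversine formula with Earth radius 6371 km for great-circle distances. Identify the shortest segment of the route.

Delta–Echo

Leg distances:
Alpha→Bravo: 90.3 km
Bravo→Charlie: 96.2 km
Charlie→Delta: 211.1 km
Delta→Echo: 86.0 km
Echo→Foxtrot: 102.6 km
The shortest leg is Delta–Echo at 86.0 km.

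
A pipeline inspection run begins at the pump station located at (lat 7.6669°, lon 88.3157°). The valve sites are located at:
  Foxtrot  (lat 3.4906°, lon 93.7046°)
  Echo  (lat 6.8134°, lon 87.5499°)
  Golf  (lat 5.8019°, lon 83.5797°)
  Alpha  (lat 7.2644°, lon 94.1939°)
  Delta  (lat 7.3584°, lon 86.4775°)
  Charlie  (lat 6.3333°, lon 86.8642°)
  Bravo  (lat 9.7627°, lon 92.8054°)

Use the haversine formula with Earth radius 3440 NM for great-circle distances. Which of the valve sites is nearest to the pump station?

Echo

Distance to each, sorted:
Echo: 68.6 NM
Delta: 111.0 NM
Charlie: 117.9 NM
Bravo: 294.6 NM
Golf: 303.8 NM
Alpha: 350.8 NM
Foxtrot: 408.1 NM
The nearest is Echo at 68.6 NM.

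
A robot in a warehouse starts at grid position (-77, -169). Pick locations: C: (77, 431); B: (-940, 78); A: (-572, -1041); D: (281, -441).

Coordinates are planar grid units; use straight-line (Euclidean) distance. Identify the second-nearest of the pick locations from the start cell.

C

Distances from the start cell ((-77, -169)):
D: 449.6
C: 619.4
B: 897.7
A: 1002.7
The second-nearest is C at 619.4.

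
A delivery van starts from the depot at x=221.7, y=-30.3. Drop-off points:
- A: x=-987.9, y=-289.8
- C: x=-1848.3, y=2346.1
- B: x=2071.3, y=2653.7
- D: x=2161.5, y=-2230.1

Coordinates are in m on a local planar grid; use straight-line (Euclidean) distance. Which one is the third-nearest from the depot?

Distance to each, sorted:
A: 1237.1 m
D: 2932.9 m
C: 3151.5 m
B: 3259.6 m
The third-nearest is C at 3151.5 m.

C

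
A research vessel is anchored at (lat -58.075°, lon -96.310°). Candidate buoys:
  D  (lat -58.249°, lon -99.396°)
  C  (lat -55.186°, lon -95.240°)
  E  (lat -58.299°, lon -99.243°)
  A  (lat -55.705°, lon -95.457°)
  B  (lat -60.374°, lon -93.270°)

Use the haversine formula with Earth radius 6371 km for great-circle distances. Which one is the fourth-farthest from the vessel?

D

Distance to each, sorted:
C: 327.8 km
B: 308.6 km
A: 268.6 km
D: 182.0 km
E: 173.7 km
The fourth-farthest is D at 182.0 km.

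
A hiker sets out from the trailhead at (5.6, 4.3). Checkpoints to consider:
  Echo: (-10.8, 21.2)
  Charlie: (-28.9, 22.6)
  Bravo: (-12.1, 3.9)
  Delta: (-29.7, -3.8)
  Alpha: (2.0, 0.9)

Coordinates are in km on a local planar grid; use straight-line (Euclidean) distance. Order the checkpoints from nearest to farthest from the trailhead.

Alpha, Bravo, Echo, Delta, Charlie

Distance from the trailhead at (5.6, 4.3) to each:
Alpha (2.0, 0.9): 5.0 km
Bravo (-12.1, 3.9): 17.7 km
Echo (-10.8, 21.2): 23.5 km
Delta (-29.7, -3.8): 36.2 km
Charlie (-28.9, 22.6): 39.1 km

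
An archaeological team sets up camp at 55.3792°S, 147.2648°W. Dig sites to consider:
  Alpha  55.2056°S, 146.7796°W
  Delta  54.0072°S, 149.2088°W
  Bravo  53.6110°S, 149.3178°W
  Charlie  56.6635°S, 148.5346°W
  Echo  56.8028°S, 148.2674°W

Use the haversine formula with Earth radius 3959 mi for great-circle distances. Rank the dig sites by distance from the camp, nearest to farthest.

Computing each great-circle distance from 55.3792°S, 147.2648°W:
Alpha 55.2056°S, 146.7796°W: 22.5 mi
Charlie 56.6635°S, 148.5346°W: 101.4 mi
Echo 56.8028°S, 148.2674°W: 105.7 mi
Delta 54.0072°S, 149.2088°W: 122.5 mi
Bravo 53.6110°S, 149.3178°W: 147.3 mi

Alpha, Charlie, Echo, Delta, Bravo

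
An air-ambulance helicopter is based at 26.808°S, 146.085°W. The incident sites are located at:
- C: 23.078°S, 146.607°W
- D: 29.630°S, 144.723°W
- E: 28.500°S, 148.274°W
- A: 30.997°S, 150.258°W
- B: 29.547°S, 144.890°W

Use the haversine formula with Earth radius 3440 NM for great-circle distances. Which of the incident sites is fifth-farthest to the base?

E

Distance to each, sorted:
A: 333.6 NM
C: 225.7 NM
D: 184.1 NM
B: 176.2 NM
E: 154.5 NM
The fifth-farthest is E at 154.5 NM.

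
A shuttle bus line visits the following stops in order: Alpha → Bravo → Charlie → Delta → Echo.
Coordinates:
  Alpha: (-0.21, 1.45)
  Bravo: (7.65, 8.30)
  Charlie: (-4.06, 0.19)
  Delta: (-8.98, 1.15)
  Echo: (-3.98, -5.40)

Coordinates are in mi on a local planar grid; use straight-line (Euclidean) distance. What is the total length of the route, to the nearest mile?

Leg distances:
Alpha→Bravo: 10.4 mi  (cumulative 10.4 mi)
Bravo→Charlie: 14.2 mi  (cumulative 24.7 mi)
Charlie→Delta: 5.0 mi  (cumulative 29.7 mi)
Delta→Echo: 8.2 mi  (cumulative 37.9 mi)
Total route length ≈ 38 mi.

38 mi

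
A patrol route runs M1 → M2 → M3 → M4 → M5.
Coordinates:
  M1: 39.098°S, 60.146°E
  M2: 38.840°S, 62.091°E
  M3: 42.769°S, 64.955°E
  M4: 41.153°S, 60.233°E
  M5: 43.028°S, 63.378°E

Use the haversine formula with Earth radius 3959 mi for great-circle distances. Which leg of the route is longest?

Leg distances:
M1→M2: 106.0 mi
M2→M3: 310.0 mi
M3→M4: 267.0 mi
M4→M5: 206.8 mi
The longest leg is M2–M3 at 310.0 mi.

M2–M3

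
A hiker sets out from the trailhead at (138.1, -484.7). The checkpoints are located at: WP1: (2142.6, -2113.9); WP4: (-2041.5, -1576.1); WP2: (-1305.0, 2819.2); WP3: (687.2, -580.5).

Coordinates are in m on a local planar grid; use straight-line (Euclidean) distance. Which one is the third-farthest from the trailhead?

Distances from the trailhead ((138.1, -484.7)):
WP2: 3605.3 m
WP1: 2583.1 m
WP4: 2437.6 m
WP3: 557.4 m
The third-farthest is WP4 at 2437.6 m.

WP4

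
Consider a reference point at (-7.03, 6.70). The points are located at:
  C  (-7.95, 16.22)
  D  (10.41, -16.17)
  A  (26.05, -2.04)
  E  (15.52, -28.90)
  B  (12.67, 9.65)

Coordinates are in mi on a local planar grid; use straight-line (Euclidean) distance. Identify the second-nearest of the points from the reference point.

B

Distance to each, sorted:
C: 9.6 mi
B: 19.9 mi
D: 28.8 mi
A: 34.2 mi
E: 42.1 mi
The second-nearest is B at 19.9 mi.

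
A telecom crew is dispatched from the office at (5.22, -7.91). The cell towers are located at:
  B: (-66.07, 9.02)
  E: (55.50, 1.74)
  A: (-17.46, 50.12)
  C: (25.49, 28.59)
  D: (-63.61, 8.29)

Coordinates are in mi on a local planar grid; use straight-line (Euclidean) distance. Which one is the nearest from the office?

C

Distance to each, sorted:
C: 41.8 mi
E: 51.2 mi
A: 62.3 mi
D: 70.7 mi
B: 73.3 mi
The nearest is C at 41.8 mi.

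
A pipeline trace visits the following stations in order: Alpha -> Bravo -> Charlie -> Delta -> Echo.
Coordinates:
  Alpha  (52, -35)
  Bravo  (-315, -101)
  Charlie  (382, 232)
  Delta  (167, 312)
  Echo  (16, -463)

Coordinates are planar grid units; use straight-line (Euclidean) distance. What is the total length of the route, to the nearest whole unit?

2164

Leg distances:
Alpha→Bravo: 372.9  (cumulative 372.9)
Bravo→Charlie: 772.5  (cumulative 1145.3)
Charlie→Delta: 229.4  (cumulative 1374.8)
Delta→Echo: 789.6  (cumulative 2164.3)
Total route length ≈ 2164.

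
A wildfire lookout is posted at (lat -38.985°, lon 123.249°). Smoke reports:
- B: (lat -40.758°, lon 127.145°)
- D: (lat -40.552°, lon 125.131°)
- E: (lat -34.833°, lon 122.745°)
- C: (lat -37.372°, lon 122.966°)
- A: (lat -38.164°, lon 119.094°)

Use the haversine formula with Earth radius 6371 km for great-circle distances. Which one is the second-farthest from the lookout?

Distances from the lookout ((lat -38.985°, lon 123.249°)):
E: 463.8 km
B: 386.5 km
A: 372.5 km
D: 237.1 km
C: 181.1 km
The second-farthest is B at 386.5 km.

B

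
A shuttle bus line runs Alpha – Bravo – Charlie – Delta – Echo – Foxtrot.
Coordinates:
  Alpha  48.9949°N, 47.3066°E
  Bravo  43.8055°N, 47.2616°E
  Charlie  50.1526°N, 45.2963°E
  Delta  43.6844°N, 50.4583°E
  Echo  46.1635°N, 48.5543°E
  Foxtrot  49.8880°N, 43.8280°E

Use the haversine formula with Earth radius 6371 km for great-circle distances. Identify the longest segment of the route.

Charlie–Delta

Leg distances:
Alpha→Bravo: 577.0 km
Bravo→Charlie: 721.3 km
Charlie→Delta: 818.7 km
Delta→Echo: 313.8 km
Echo→Foxtrot: 543.0 km
The longest leg is Charlie–Delta at 818.7 km.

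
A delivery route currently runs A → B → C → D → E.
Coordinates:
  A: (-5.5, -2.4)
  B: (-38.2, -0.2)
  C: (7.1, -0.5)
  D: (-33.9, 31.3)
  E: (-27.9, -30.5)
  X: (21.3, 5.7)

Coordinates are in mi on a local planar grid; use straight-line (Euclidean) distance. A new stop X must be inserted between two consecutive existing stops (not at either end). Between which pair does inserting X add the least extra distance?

between C and D

Added distance for inserting X between each consecutive pair:
A–B: 55.0 mi
B–C: 30.0 mi
C–D: 24.5 mi
D–E: 59.8 mi
Smallest added distance is 24.5 mi, inserting between C and D.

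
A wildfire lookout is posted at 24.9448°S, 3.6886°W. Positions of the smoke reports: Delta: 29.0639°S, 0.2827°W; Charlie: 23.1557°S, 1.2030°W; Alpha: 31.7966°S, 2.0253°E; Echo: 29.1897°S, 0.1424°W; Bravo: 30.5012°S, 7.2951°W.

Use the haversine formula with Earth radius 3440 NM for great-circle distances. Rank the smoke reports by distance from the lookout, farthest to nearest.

Alpha, Bravo, Echo, Delta, Charlie

Distance from the lookout at 24.9448°S, 3.6886°W to each:
Alpha 31.7966°S, 2.0253°E: 510.0 NM
Bravo 30.5012°S, 7.2951°W: 384.7 NM
Echo 29.1897°S, 0.1424°W: 317.6 NM
Delta 29.0639°S, 0.2827°W: 307.1 NM
Charlie 23.1557°S, 1.2030°W: 173.5 NM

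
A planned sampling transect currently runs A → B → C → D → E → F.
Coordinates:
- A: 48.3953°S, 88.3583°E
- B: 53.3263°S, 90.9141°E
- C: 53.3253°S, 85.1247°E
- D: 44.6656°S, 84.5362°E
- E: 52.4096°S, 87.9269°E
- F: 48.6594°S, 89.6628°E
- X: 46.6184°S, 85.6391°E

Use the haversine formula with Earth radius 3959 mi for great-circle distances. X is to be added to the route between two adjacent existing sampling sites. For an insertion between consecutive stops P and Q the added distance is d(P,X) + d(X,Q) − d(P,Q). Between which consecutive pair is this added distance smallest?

Added distance for inserting X between each consecutive pair:
A–B: 337.2 mi
B–C: 744.2 mi
C–D: 10.1 mi
D–E: 1.2 mi
E–F: 377.4 mi
Smallest added distance is 1.2 mi, inserting between D and E.

between D and E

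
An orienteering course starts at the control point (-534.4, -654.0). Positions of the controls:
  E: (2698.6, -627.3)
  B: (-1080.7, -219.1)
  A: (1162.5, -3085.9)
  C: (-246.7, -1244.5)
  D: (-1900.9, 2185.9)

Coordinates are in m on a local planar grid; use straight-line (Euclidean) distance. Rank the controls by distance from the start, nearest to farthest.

Distance from the start at (-534.4, -654.0) to each:
C (-246.7, -1244.5): 656.9 m
B (-1080.7, -219.1): 698.3 m
A (1162.5, -3085.9): 2965.4 m
D (-1900.9, 2185.9): 3151.6 m
E (2698.6, -627.3): 3233.1 m

C, B, A, D, E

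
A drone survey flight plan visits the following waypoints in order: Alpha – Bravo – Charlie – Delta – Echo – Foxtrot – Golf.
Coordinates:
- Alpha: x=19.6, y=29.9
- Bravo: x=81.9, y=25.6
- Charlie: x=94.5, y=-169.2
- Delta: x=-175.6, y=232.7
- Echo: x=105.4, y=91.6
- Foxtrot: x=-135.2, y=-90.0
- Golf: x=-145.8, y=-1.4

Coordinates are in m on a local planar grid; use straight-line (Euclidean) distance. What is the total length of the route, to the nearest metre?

Leg distances:
Alpha→Bravo: 62.4 m  (cumulative 62.4 m)
Bravo→Charlie: 195.2 m  (cumulative 257.7 m)
Charlie→Delta: 484.2 m  (cumulative 741.9 m)
Delta→Echo: 314.4 m  (cumulative 1056.3 m)
Echo→Foxtrot: 301.4 m  (cumulative 1357.8 m)
Foxtrot→Golf: 89.2 m  (cumulative 1447.0 m)
Total route length ≈ 1447 m.

1447 m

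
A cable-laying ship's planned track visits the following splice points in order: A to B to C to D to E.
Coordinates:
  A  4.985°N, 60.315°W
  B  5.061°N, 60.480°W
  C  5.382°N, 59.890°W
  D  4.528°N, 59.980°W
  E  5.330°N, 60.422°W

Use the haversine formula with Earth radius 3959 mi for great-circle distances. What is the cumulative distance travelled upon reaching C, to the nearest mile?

Leg distances:
A→B: 12.5 mi  (cumulative 12.5 mi)
B→C: 46.3 mi  (cumulative 58.8 mi)
Cumulative distance at C ≈ 59 mi.

59 mi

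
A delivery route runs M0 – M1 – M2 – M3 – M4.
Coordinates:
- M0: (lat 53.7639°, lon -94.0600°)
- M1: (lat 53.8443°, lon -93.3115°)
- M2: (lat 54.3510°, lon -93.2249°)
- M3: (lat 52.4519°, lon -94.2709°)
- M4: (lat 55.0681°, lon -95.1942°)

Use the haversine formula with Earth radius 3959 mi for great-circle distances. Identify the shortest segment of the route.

Leg distances:
M0→M1: 31.0 mi
M1→M2: 35.2 mi
M2→M3: 138.1 mi
M3→M4: 184.7 mi
The shortest leg is M0–M1 at 31.0 mi.

M0–M1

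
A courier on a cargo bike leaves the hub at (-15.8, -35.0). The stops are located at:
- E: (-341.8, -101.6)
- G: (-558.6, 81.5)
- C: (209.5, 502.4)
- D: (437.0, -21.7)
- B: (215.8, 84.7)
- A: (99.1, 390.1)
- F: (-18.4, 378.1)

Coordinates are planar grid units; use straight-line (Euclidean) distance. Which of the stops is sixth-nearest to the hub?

Distance to each, sorted:
B: 260.7
E: 332.7
F: 413.1
A: 440.4
D: 453.0
G: 555.2
C: 582.7
The sixth-nearest is G at 555.2.

G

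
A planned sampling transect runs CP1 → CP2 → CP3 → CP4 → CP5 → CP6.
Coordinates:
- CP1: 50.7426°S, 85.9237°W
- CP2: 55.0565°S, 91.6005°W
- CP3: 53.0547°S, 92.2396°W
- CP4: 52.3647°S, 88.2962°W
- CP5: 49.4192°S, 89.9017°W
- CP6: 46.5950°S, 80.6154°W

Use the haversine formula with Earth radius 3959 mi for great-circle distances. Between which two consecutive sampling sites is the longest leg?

CP5–CP6

Leg distances:
CP1→CP2: 380.3 mi
CP2→CP3: 140.7 mi
CP3→CP4: 171.8 mi
CP4→CP5: 215.2 mi
CP5→CP6: 471.1 mi
The longest leg is CP5–CP6 at 471.1 mi.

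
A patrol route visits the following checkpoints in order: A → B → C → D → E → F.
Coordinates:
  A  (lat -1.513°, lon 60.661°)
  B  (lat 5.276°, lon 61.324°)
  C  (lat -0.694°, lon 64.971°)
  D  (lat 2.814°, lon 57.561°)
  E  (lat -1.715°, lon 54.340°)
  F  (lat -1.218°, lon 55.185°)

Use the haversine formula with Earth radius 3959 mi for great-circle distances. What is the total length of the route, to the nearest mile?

1973 mi

Leg distances:
A→B: 471.3 mi  (cumulative 471.3 mi)
B→C: 483.2 mi  (cumulative 954.6 mi)
C→D: 566.3 mi  (cumulative 1520.9 mi)
D→E: 384.0 mi  (cumulative 1904.9 mi)
E→F: 67.7 mi  (cumulative 1972.6 mi)
Total route length ≈ 1973 mi.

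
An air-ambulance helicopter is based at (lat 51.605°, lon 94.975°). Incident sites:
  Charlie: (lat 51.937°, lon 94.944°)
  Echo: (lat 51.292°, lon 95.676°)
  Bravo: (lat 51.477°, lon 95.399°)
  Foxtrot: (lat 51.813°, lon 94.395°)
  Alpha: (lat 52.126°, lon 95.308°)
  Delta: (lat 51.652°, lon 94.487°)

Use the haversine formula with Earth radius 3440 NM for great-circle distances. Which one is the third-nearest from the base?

Charlie

Distances from the base ((lat 51.605°, lon 94.975°)):
Bravo: 17.6 NM
Delta: 18.4 NM
Charlie: 20.0 NM
Foxtrot: 24.9 NM
Echo: 32.3 NM
Alpha: 33.6 NM
The third-nearest is Charlie at 20.0 NM.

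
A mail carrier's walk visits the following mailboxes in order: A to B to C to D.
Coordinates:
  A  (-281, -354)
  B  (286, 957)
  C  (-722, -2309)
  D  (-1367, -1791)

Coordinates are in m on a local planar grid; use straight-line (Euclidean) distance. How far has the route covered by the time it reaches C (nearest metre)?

4846 m

Leg distances:
A→B: 1428.4 m  (cumulative 1428.4 m)
B→C: 3418.0 m  (cumulative 4846.4 m)
Cumulative distance at C ≈ 4846 m.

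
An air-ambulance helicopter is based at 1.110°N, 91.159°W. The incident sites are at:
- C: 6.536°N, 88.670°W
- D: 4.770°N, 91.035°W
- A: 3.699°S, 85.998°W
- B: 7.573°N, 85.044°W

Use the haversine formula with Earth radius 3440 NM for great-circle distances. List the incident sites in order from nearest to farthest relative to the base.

Distances from the base:
D 4.770°N, 91.035°W: 219.9 NM
C 6.536°N, 88.670°W: 358.3 NM
A 3.699°S, 85.998°W: 423.4 NM
B 7.573°N, 85.044°W: 533.3 NM

D, C, A, B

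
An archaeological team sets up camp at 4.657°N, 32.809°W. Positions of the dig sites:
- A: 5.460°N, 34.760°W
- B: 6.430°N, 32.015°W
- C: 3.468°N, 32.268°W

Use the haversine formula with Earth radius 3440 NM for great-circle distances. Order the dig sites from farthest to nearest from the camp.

A, B, C

Distances from the camp:
A 5.460°N, 34.760°W: 126.2 NM
B 6.430°N, 32.015°W: 116.5 NM
C 3.468°N, 32.268°W: 78.4 NM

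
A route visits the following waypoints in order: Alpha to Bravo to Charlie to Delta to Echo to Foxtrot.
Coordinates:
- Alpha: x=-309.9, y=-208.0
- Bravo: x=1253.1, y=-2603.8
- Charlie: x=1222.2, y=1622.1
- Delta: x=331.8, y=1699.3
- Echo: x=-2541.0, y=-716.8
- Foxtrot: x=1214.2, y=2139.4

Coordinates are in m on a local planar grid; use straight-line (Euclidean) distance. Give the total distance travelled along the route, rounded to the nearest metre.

16452 m

Leg distances:
Alpha→Bravo: 2860.6 m  (cumulative 2860.6 m)
Bravo→Charlie: 4226.0 m  (cumulative 7086.6 m)
Charlie→Delta: 893.7 m  (cumulative 7980.3 m)
Delta→Echo: 3753.7 m  (cumulative 11734.1 m)
Echo→Foxtrot: 4718.0 m  (cumulative 16452.0 m)
Total route length ≈ 16452 m.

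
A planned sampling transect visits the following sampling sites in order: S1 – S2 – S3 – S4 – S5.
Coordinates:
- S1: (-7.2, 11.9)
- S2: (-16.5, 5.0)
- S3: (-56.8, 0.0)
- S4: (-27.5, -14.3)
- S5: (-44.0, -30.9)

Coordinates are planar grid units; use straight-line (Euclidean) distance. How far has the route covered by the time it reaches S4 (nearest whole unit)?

85

Leg distances:
S1→S2: 11.6  (cumulative 11.6)
S2→S3: 40.6  (cumulative 52.2)
S3→S4: 32.6  (cumulative 84.8)
Cumulative distance at S4 ≈ 85.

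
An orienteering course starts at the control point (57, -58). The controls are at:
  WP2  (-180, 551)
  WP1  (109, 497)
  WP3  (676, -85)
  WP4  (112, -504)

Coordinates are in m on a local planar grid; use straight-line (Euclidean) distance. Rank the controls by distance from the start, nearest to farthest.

WP4, WP1, WP3, WP2

Computing each straight-line distance from (57, -58):
WP4 (112, -504): 449.4 m
WP1 (109, 497): 557.4 m
WP3 (676, -85): 619.6 m
WP2 (-180, 551): 653.5 m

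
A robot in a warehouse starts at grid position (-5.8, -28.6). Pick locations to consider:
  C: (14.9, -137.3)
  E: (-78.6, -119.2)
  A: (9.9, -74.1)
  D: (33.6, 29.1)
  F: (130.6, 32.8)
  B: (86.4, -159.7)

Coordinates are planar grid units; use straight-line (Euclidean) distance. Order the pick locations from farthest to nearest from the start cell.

B, F, E, C, D, A

Computing each straight-line distance from (-5.8, -28.6):
B (86.4, -159.7): 160.3
F (130.6, 32.8): 149.6
E (-78.6, -119.2): 116.2
C (14.9, -137.3): 110.7
D (33.6, 29.1): 69.9
A (9.9, -74.1): 48.1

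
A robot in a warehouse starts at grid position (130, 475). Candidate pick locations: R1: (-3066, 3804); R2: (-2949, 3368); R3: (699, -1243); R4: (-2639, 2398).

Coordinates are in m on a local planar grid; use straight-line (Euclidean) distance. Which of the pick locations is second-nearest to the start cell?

R4

Distances from the start cell ((130, 475)):
R3: 1809.8 m
R4: 3371.2 m
R2: 4224.9 m
R1: 4614.8 m
The second-nearest is R4 at 3371.2 m.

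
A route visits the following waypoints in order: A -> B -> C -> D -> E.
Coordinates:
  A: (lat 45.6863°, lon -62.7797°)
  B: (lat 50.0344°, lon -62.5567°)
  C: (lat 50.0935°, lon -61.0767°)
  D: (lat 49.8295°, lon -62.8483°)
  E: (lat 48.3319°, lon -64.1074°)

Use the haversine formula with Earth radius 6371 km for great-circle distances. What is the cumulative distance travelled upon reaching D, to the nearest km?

720 km

Leg distances:
A→B: 483.8 km  (cumulative 483.8 km)
B→C: 105.8 km  (cumulative 589.6 km)
C→D: 130.1 km  (cumulative 719.7 km)
Cumulative distance at D ≈ 720 km.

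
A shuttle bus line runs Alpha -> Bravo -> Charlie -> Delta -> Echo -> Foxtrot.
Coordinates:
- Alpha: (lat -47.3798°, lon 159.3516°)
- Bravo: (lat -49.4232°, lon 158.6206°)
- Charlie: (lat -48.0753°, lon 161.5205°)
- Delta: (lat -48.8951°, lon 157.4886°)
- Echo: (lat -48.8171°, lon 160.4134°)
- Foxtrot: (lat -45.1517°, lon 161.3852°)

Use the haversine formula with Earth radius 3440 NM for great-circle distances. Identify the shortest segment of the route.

Delta–Echo

Leg distances:
Alpha→Bravo: 126.1 NM
Bravo→Charlie: 140.4 NM
Charlie→Delta: 167.8 NM
Delta→Echo: 115.6 NM
Echo→Foxtrot: 223.6 NM
The shortest leg is Delta–Echo at 115.6 NM.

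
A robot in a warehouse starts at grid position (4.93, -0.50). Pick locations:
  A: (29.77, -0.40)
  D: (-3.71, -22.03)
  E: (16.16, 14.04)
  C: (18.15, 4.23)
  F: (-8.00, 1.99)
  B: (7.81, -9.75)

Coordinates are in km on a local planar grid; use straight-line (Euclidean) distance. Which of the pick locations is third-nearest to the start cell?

C

Distances from the start cell ((4.93, -0.50)):
B: 9.7 km
F: 13.2 km
C: 14.0 km
E: 18.4 km
D: 23.2 km
A: 24.8 km
The third-nearest is C at 14.0 km.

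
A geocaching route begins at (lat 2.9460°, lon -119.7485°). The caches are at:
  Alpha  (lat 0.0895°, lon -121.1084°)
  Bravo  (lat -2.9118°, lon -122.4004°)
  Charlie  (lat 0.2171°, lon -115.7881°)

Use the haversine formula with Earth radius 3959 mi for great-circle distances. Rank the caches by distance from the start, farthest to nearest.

Computing each great-circle distance from (lat 2.9460°, lon -119.7485°):
Bravo (lat -2.9118°, lon -122.4004°): 444.3 mi
Charlie (lat 0.2171°, lon -115.7881°): 332.2 mi
Alpha (lat 0.0895°, lon -121.1084°): 218.6 mi

Bravo, Charlie, Alpha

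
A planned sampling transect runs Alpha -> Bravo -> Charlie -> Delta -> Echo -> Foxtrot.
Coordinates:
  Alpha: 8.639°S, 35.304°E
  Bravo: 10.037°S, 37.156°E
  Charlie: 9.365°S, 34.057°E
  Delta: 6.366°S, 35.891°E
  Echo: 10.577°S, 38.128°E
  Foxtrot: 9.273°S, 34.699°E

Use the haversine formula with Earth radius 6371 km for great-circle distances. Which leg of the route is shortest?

Alpha–Bravo

Leg distances:
Alpha→Bravo: 255.8 km
Bravo→Charlie: 347.8 km
Charlie→Delta: 389.9 km
Delta→Echo: 528.9 km
Echo→Foxtrot: 402.6 km
The shortest leg is Alpha–Bravo at 255.8 km.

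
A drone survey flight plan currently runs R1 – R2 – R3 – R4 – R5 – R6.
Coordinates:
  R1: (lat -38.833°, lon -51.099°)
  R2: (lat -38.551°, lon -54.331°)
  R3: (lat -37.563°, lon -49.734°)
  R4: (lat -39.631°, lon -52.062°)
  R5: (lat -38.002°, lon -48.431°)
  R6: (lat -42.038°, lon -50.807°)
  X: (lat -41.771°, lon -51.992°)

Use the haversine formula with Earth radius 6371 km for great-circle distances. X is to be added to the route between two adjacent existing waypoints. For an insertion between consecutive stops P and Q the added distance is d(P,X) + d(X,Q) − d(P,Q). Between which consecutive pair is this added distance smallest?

between R5 and R6

Added distance for inserting X between each consecutive pair:
R1–R2: 462.6 km
R2–R3: 498.5 km
R3–R4: 438.0 km
R4–R5: 392.6 km
R5–R6: 127.8 km
Smallest added distance is 127.8 km, inserting between R5 and R6.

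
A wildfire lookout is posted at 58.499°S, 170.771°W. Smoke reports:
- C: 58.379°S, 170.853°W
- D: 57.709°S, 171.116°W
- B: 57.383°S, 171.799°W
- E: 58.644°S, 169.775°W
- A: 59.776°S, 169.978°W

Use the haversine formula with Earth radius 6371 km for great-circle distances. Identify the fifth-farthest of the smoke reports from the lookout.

Distances from the lookout (58.499°S, 170.771°W):
A: 149.0 km
B: 138.1 km
D: 90.2 km
E: 60.0 km
C: 14.2 km
The fifth-farthest is C at 14.2 km.

C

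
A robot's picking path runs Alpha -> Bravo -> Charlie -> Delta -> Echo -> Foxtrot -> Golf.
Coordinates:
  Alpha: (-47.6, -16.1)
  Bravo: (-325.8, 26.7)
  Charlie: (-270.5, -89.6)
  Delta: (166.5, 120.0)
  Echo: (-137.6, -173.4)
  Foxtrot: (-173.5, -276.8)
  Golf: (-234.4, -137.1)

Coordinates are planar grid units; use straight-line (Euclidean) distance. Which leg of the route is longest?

Leg distances:
Alpha→Bravo: 281.5
Bravo→Charlie: 128.8
Charlie→Delta: 484.7
Delta→Echo: 422.6
Echo→Foxtrot: 109.5
Foxtrot→Golf: 152.4
The longest leg is Charlie–Delta at 484.7.

Charlie–Delta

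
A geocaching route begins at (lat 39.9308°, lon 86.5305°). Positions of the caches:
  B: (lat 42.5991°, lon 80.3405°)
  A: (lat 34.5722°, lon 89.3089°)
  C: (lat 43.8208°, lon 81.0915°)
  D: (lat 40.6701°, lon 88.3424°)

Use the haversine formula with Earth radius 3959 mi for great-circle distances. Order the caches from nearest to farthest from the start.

Computing each great-circle distance from (lat 39.9308°, lon 86.5305°):
D (lat 40.6701°, lon 88.3424°): 108.3 mi
B (lat 42.5991°, lon 80.3405°): 370.5 mi
C (lat 43.8208°, lon 81.0915°): 387.8 mi
A (lat 34.5722°, lon 89.3089°): 400.5 mi

D, B, C, A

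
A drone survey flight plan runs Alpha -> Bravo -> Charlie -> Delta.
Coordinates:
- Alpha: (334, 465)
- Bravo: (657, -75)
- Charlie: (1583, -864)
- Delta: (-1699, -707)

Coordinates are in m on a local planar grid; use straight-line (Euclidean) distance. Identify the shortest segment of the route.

Leg distances:
Alpha→Bravo: 629.2 m
Bravo→Charlie: 1216.6 m
Charlie→Delta: 3285.8 m
The shortest leg is Alpha–Bravo at 629.2 m.

Alpha–Bravo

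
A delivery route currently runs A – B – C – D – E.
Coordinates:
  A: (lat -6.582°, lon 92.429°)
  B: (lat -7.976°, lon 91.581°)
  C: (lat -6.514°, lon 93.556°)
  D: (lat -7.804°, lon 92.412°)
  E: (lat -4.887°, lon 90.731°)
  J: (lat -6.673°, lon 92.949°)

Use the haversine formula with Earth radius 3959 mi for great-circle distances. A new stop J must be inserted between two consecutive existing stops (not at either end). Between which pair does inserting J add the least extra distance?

Added distance for inserting J between each consecutive pair:
A–B: 53.7 mi
B–C: 4.2 mi
C–D: 10.7 mi
D–E: 50.3 mi
Smallest added distance is 4.2 mi, inserting between B and C.

between B and C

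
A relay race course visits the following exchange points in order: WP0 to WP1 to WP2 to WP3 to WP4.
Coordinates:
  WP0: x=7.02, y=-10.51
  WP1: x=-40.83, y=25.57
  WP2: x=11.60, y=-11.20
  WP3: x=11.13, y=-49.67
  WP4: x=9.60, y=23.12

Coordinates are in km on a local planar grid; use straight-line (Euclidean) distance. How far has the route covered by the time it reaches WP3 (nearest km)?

Leg distances:
WP0→WP1: 59.9 km  (cumulative 59.9 km)
WP1→WP2: 64.0 km  (cumulative 124.0 km)
WP2→WP3: 38.5 km  (cumulative 162.4 km)
Cumulative distance at WP3 ≈ 162 km.

162 km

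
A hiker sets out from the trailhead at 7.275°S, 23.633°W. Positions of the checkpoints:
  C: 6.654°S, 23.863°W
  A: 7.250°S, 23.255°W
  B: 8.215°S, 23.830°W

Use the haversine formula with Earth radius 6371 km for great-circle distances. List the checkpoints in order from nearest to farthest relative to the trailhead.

A, C, B

Distances from the trailhead:
A 7.250°S, 23.255°W: 41.8 km
C 6.654°S, 23.863°W: 73.6 km
B 8.215°S, 23.830°W: 106.8 km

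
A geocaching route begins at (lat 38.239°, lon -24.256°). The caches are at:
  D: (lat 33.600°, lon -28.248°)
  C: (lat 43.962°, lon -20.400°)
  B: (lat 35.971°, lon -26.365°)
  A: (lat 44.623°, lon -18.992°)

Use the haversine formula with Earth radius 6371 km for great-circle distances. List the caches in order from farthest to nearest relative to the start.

Distances from the start:
A (lat 44.623°, lon -18.992°): 834.1 km
C (lat 43.962°, lon -20.400°): 713.5 km
D (lat 33.600°, lon -28.248°): 628.6 km
B (lat 35.971°, lon -26.365°): 314.0 km

A, C, D, B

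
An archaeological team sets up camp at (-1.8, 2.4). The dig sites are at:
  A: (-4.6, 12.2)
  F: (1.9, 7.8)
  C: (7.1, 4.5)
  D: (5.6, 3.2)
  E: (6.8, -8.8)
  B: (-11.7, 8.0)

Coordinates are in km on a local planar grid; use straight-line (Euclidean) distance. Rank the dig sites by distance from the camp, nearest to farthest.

F, D, C, A, B, E

Distance from the camp at (-1.8, 2.4) to each:
F (1.9, 7.8): 6.5 km
D (5.6, 3.2): 7.4 km
C (7.1, 4.5): 9.1 km
A (-4.6, 12.2): 10.2 km
B (-11.7, 8.0): 11.4 km
E (6.8, -8.8): 14.1 km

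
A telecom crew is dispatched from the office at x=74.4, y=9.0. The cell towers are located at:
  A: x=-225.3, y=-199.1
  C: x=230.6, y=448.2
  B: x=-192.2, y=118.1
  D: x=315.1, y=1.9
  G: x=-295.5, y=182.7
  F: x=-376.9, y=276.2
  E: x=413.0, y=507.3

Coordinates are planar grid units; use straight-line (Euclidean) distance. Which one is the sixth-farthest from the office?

Distance to each, sorted:
E: 602.5
F: 524.5
C: 466.1
G: 408.7
A: 364.9
B: 288.1
D: 240.8
The sixth-farthest is B at 288.1.

B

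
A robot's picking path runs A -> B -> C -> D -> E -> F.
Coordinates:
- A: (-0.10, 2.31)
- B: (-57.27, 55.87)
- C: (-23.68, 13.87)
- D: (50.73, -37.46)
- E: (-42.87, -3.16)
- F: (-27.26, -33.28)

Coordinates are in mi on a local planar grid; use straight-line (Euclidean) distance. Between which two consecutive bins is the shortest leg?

Leg distances:
A→B: 78.3 mi
B→C: 53.8 mi
C→D: 90.4 mi
D→E: 99.7 mi
E→F: 33.9 mi
The shortest leg is E–F at 33.9 mi.

E–F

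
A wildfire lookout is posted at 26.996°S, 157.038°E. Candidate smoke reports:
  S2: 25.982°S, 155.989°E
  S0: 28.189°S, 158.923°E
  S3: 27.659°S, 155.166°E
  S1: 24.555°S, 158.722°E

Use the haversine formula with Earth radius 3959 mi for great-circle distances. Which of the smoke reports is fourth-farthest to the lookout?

S2

Distances from the lookout (26.996°S, 157.038°E):
S1: 198.6 mi
S0: 141.8 mi
S3: 123.7 mi
S2: 95.5 mi
The fourth-farthest is S2 at 95.5 mi.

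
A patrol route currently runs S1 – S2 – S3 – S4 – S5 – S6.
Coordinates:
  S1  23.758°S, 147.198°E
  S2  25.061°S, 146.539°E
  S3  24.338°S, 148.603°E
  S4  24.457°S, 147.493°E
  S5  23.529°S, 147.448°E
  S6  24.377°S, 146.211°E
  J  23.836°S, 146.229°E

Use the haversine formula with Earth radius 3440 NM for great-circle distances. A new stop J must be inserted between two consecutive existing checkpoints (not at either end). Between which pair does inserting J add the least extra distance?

Added distance for inserting J between each consecutive pair:
S1–S2: 42.8 NM
S2–S3: 88.4 NM
S3–S4: 151.1 NM
S4–S5: 92.4 NM
S5–S6: 17.2 NM
Smallest added distance is 17.2 NM, inserting between S5 and S6.

between S5 and S6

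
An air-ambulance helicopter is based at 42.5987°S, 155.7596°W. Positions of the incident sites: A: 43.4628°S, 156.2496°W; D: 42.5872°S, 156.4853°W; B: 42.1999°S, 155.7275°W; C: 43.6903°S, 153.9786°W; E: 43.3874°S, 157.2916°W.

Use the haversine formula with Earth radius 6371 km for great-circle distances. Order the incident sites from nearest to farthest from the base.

Distances from the base:
B 42.1999°S, 155.7275°W: 44.4 km
D 42.5872°S, 156.4853°W: 59.4 km
A 43.4628°S, 156.2496°W: 104.0 km
E 43.3874°S, 157.2916°W: 152.4 km
C 43.6903°S, 153.9786°W: 188.7 km

B, D, A, E, C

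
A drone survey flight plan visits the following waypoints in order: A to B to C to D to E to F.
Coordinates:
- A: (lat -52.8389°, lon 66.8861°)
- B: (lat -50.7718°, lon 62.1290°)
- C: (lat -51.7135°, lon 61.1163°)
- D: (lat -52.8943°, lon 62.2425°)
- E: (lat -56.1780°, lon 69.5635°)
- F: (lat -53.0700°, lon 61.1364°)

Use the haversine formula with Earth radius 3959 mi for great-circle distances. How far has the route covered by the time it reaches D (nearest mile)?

Leg distances:
A→B: 248.3 mi  (cumulative 248.3 mi)
B→C: 78.4 mi  (cumulative 326.8 mi)
C→D: 94.4 mi  (cumulative 421.2 mi)
Cumulative distance at D ≈ 421 mi.

421 mi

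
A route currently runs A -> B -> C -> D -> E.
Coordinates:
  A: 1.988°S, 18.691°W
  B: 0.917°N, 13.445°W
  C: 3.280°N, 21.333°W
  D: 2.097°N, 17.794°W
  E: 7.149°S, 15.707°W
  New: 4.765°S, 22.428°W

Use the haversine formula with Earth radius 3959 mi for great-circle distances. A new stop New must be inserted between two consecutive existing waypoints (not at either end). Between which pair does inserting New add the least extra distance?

between D and E

Added distance for inserting New between each consecutive pair:
A–B: 641.0 mi
B–C: 726.4 mi
C–D: 875.4 mi
D–E: 407.5 mi
Smallest added distance is 407.5 mi, inserting between D and E.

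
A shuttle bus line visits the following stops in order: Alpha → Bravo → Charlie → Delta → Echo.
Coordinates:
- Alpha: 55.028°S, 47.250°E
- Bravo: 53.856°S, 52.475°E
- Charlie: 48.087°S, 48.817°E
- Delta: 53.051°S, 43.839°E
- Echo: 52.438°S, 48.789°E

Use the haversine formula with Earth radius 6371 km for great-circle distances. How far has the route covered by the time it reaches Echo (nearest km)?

Leg distances:
Alpha→Bravo: 362.0 km  (cumulative 362.0 km)
Bravo→Charlie: 690.5 km  (cumulative 1052.5 km)
Charlie→Delta: 654.1 km  (cumulative 1706.6 km)
Delta→Echo: 340.0 km  (cumulative 2046.6 km)
Cumulative distance at Echo ≈ 2047 km.

2047 km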